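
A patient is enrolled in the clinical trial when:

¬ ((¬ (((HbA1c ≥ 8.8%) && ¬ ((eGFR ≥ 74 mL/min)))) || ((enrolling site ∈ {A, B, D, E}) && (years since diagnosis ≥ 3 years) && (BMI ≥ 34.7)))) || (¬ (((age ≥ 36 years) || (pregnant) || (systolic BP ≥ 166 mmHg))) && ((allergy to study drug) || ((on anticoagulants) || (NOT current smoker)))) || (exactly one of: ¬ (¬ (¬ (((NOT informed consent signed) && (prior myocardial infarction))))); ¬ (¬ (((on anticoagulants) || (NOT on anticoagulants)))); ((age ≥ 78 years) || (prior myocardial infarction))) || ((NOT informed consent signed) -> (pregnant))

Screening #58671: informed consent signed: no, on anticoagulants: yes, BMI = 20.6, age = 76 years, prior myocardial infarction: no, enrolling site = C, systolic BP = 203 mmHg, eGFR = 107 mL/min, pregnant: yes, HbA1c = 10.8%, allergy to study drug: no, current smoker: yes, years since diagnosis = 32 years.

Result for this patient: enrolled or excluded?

Enrolled

Atomic conditions:
  HbA1c ≥ 8.8%: 10.8 ≥ 8.8 is true
  eGFR ≥ 74 mL/min: 107 ≥ 74 is true
  enrolling site ∈ {A, B, D, E}: C is not in the set → false
  years since diagnosis ≥ 3 years: 32 ≥ 3 is true
  BMI ≥ 34.7: 20.6 ≥ 34.7 is false
  age ≥ 36 years: 76 ≥ 36 is true
  pregnant: yes → true
  systolic BP ≥ 166 mmHg: 203 ≥ 166 is true
  allergy to study drug: no → false
  on anticoagulants: yes → true
  NOT current smoker: yes → false
  NOT informed consent signed: no → true
  prior myocardial infarction: no → false
  NOT on anticoagulants: yes → false
  age ≥ 78 years: 76 ≥ 78 is false
Combine:
[1.1.1.1.2] NOT true = false
[1.1.1.1] true AND false = false
[1.1.1] NOT false = true
[1.1.2] false AND true AND false = false
[1.1] true OR false = true
[1] NOT true = false
[2.1.1] true OR true OR true = true
[2.1] NOT true = false
[2.2.2] true OR false = true
[2.2] false OR true = true
[2] false AND true = false
[3.1.1.1.1] true AND false = false
[3.1.1.1] NOT false = true
[3.1.1] NOT true = false
[3.1] NOT false = true
[3.2.1.1] true OR false = true
[3.2.1] NOT true = false
[3.2] NOT false = true
[3.3] false OR false = false
[3] exactly-one(true, true, false) = false
[4] true → true = true
[root] false OR false OR false OR true = true
Overall: true → enrolled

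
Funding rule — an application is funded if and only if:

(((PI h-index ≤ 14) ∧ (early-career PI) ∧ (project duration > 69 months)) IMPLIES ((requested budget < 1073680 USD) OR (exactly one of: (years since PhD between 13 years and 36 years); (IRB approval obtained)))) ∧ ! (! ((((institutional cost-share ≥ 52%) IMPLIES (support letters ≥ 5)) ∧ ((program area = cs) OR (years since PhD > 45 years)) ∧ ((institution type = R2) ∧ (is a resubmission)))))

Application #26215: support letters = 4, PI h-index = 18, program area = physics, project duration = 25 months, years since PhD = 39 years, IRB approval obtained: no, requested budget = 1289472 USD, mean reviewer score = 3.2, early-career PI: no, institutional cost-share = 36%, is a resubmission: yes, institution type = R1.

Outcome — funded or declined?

Atomic conditions:
  PI h-index ≤ 14: 18 ≤ 14 is false
  early-career PI: no → false
  project duration > 69 months: 25 > 69 is false
  requested budget < 1073680 USD: 1289472 < 1073680 is false
  years since PhD between 13 years and 36 years: 39 in [13, 36] is false
  IRB approval obtained: no → false
  institutional cost-share ≥ 52%: 36 ≥ 52 is false
  support letters ≥ 5: 4 ≥ 5 is false
  program area = cs: physics == cs is false
  years since PhD > 45 years: 39 > 45 is false
  institution type = R2: R1 == R2 is false
  is a resubmission: yes → true
Combine:
[1.1] false AND false AND false = false
[1.2.2] exactly-one(false, false) = false
[1.2] false OR false = false
[1] false → false (antecedent false ⇒ implication holds) = true
[2.1.1.1] false → false (antecedent false ⇒ implication holds) = true
[2.1.1.2] false OR false = false
[2.1.1.3] false AND true = false
[2.1.1] true AND false AND false = false
[2.1] NOT false = true
[2] NOT true = false
[root] true AND false = false
Overall: false → declined

Declined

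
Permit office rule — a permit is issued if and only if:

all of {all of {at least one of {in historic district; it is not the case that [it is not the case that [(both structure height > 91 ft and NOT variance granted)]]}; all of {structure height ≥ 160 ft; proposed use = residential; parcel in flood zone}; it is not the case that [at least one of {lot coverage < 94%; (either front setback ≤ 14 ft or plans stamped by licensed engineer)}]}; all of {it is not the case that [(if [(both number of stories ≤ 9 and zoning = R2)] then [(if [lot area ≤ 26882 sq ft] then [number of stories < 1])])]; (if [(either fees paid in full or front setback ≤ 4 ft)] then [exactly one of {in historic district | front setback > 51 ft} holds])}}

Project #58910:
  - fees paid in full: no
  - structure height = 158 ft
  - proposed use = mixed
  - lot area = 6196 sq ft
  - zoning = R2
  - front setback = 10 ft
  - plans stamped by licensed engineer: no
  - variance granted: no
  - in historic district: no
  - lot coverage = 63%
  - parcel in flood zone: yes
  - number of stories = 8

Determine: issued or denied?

Denied

Atomic conditions:
  in historic district: no → false
  structure height > 91 ft: 158 > 91 is true
  NOT variance granted: no → true
  structure height ≥ 160 ft: 158 ≥ 160 is false
  proposed use = residential: mixed == residential is false
  parcel in flood zone: yes → true
  lot coverage < 94%: 63 < 94 is true
  front setback ≤ 14 ft: 10 ≤ 14 is true
  plans stamped by licensed engineer: no → false
  number of stories ≤ 9: 8 ≤ 9 is true
  zoning = R2: R2 == R2 is true
  lot area ≤ 26882 sq ft: 6196 ≤ 26882 is true
  number of stories < 1: 8 < 1 is false
  fees paid in full: no → false
  front setback ≤ 4 ft: 10 ≤ 4 is false
  front setback > 51 ft: 10 > 51 is false
Combine:
[1.1.2.1.1] true AND true = true
[1.1.2.1] NOT true = false
[1.1.2] NOT false = true
[1.1] false OR true = true
[1.2] false AND false AND true = false
[1.3.1.2] true OR false = true
[1.3.1] true OR true = true
[1.3] NOT true = false
[1] true AND false AND false = false
[2.1.1.1] true AND true = true
[2.1.1.2] true → false = false
[2.1.1] true → false = false
[2.1] NOT false = true
[2.2.1] false OR false = false
[2.2.2] exactly-one(false, false) = false
[2.2] false → false (antecedent false ⇒ implication holds) = true
[2] true AND true = true
[root] false AND true = false
Overall: false → denied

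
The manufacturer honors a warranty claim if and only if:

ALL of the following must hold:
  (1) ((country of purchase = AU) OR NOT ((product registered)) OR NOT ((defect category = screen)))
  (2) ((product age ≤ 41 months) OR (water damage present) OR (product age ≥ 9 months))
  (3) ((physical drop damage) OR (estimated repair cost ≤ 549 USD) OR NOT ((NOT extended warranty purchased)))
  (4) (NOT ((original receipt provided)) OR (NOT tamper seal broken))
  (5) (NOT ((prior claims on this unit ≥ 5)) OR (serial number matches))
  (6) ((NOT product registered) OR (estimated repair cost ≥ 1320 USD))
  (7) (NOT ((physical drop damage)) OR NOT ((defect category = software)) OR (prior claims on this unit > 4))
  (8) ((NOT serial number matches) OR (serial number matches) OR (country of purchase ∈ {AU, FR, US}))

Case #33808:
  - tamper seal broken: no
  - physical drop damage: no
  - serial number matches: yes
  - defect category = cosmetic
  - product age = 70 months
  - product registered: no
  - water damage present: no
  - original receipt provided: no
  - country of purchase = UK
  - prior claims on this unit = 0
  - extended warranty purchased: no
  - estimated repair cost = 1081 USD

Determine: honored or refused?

Atomic conditions:
  country of purchase = AU: UK == AU is false
  product registered: no → false
  defect category = screen: cosmetic == screen is false
  product age ≤ 41 months: 70 ≤ 41 is false
  water damage present: no → false
  product age ≥ 9 months: 70 ≥ 9 is true
  physical drop damage: no → false
  estimated repair cost ≤ 549 USD: 1081 ≤ 549 is false
  NOT extended warranty purchased: no → true
  original receipt provided: no → false
  NOT tamper seal broken: no → true
  prior claims on this unit ≥ 5: 0 ≥ 5 is false
  serial number matches: yes → true
  NOT product registered: no → true
  estimated repair cost ≥ 1320 USD: 1081 ≥ 1320 is false
  defect category = software: cosmetic == software is false
  prior claims on this unit > 4: 0 > 4 is false
  NOT serial number matches: yes → false
  country of purchase ∈ {AU, FR, US}: UK is not in the set → false
Combine:
[1.2] NOT false = true
[1.3] NOT false = true
[1] false OR true OR true = true
[2] false OR false OR true = true
[3.3] NOT true = false
[3] false OR false OR false = false
[4.1] NOT false = true
[4] true OR true = true
[5.1] NOT false = true
[5] true OR true = true
[6] true OR false = true
[7.1] NOT false = true
[7.2] NOT false = true
[7] true OR true OR false = true
[8] false OR true OR false = true
[root] true AND true AND false AND true AND true AND true AND true AND true = false
Overall: false → refused

Refused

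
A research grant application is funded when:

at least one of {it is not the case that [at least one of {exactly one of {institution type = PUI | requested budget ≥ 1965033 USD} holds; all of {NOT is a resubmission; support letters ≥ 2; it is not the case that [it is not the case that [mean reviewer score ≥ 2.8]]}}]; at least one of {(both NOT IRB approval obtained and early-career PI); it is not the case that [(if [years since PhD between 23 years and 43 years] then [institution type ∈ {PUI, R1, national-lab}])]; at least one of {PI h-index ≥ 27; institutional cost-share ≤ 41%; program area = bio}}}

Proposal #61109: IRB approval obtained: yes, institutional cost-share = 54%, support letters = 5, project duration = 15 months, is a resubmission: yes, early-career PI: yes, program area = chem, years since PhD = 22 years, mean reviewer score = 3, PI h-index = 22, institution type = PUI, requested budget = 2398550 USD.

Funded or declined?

Funded

Atomic conditions:
  institution type = PUI: PUI == PUI is true
  requested budget ≥ 1965033 USD: 2398550 ≥ 1965033 is true
  NOT is a resubmission: yes → false
  support letters ≥ 2: 5 ≥ 2 is true
  mean reviewer score ≥ 2.8: 3 ≥ 2.8 is true
  NOT IRB approval obtained: yes → false
  early-career PI: yes → true
  years since PhD between 23 years and 43 years: 22 in [23, 43] is false
  institution type ∈ {PUI, R1, national-lab}: PUI is in the set → true
  PI h-index ≥ 27: 22 ≥ 27 is false
  institutional cost-share ≤ 41%: 54 ≤ 41 is false
  program area = bio: chem == bio is false
Combine:
[1.1.1] exactly-one(true, true) = false
[1.1.2.3.1] NOT true = false
[1.1.2.3] NOT false = true
[1.1.2] false AND true AND true = false
[1.1] false OR false = false
[1] NOT false = true
[2.1] false AND true = false
[2.2.1] false → true (antecedent false ⇒ implication holds) = true
[2.2] NOT true = false
[2.3] false OR false OR false = false
[2] false OR false OR false = false
[root] true OR false = true
Overall: true → funded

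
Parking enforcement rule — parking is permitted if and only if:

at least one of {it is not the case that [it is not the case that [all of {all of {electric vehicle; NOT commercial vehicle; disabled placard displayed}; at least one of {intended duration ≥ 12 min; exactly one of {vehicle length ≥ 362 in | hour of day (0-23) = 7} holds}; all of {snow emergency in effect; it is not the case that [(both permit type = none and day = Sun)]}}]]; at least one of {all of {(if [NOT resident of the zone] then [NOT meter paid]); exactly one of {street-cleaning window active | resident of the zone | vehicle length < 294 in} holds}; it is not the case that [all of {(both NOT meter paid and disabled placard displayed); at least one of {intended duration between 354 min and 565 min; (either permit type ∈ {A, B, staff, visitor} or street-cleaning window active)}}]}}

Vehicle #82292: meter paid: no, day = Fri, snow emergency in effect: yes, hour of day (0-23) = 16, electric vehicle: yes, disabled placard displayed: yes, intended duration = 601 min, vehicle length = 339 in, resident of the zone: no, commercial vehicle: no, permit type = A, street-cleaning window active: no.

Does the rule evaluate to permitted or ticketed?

Permitted

Atomic conditions:
  electric vehicle: yes → true
  NOT commercial vehicle: no → true
  disabled placard displayed: yes → true
  intended duration ≥ 12 min: 601 ≥ 12 is true
  vehicle length ≥ 362 in: 339 ≥ 362 is false
  hour of day (0-23) = 7: 16 == 7 is false
  snow emergency in effect: yes → true
  permit type = none: A == none is false
  day = Sun: Fri == Sun is false
  NOT resident of the zone: no → true
  NOT meter paid: no → true
  street-cleaning window active: no → false
  resident of the zone: no → false
  vehicle length < 294 in: 339 < 294 is false
  intended duration between 354 min and 565 min: 601 in [354, 565] is false
  permit type ∈ {A, B, staff, visitor}: A is in the set → true
Combine:
[1.1.1.1] true AND true AND true = true
[1.1.1.2.2] exactly-one(false, false) = false
[1.1.1.2] true OR false = true
[1.1.1.3.2.1] false AND false = false
[1.1.1.3.2] NOT false = true
[1.1.1.3] true AND true = true
[1.1.1] true AND true AND true = true
[1.1] NOT true = false
[1] NOT false = true
[2.1.1] true → true = true
[2.1.2] exactly-one(false, false, false) = false
[2.1] true AND false = false
[2.2.1.1] true AND true = true
[2.2.1.2.2] true OR false = true
[2.2.1.2] false OR true = true
[2.2.1] true AND true = true
[2.2] NOT true = false
[2] false OR false = false
[root] true OR false = true
Overall: true → permitted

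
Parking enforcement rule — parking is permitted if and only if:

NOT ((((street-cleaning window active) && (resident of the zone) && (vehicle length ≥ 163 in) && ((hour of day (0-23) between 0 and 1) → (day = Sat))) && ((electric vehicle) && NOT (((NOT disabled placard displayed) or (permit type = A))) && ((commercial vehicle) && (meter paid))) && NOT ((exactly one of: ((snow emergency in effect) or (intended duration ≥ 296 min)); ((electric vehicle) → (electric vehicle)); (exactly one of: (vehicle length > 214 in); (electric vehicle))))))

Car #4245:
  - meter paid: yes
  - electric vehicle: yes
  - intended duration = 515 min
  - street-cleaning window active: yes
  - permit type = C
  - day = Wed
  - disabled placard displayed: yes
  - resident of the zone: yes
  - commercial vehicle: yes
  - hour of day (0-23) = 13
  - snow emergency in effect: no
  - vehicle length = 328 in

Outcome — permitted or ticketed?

Ticketed

Atomic conditions:
  street-cleaning window active: yes → true
  resident of the zone: yes → true
  vehicle length ≥ 163 in: 328 ≥ 163 is true
  hour of day (0-23) between 0 and 1: 13 in [0, 1] is false
  day = Sat: Wed == Sat is false
  electric vehicle: yes → true
  NOT disabled placard displayed: yes → false
  permit type = A: C == A is false
  commercial vehicle: yes → true
  meter paid: yes → true
  snow emergency in effect: no → false
  intended duration ≥ 296 min: 515 ≥ 296 is true
  vehicle length > 214 in: 328 > 214 is true
Combine:
[1.1.4] false → false (antecedent false ⇒ implication holds) = true
[1.1] true AND true AND true AND true = true
[1.2.2.1] false OR false = false
[1.2.2] NOT false = true
[1.2.3] true AND true = true
[1.2] true AND true AND true = true
[1.3.1.1] false OR true = true
[1.3.1.2] true → true = true
[1.3.1.3] exactly-one(true, true) = false
[1.3.1] exactly-one(true, true, false) = false
[1.3] NOT false = true
[1] true AND true AND true = true
[root] NOT true = false
Overall: false → ticketed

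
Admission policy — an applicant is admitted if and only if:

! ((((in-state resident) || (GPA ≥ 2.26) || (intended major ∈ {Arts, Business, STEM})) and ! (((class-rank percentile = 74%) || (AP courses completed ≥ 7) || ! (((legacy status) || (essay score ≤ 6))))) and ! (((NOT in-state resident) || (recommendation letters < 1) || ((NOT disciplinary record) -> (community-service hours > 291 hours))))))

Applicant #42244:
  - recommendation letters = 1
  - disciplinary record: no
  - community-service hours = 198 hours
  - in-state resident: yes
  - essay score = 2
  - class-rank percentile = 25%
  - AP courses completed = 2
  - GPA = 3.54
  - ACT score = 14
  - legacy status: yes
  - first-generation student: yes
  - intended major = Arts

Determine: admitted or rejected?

Rejected

Atomic conditions:
  in-state resident: yes → true
  GPA ≥ 2.26: 3.54 ≥ 2.26 is true
  intended major ∈ {Arts, Business, STEM}: Arts is in the set → true
  class-rank percentile = 74%: 25 == 74 is false
  AP courses completed ≥ 7: 2 ≥ 7 is false
  legacy status: yes → true
  essay score ≤ 6: 2 ≤ 6 is true
  NOT in-state resident: yes → false
  recommendation letters < 1: 1 < 1 is false
  NOT disciplinary record: no → true
  community-service hours > 291 hours: 198 > 291 is false
Combine:
[1.1] true OR true OR true = true
[1.2.1.3.1] true OR true = true
[1.2.1.3] NOT true = false
[1.2.1] false OR false OR false = false
[1.2] NOT false = true
[1.3.1.3] true → false = false
[1.3.1] false OR false OR false = false
[1.3] NOT false = true
[1] true AND true AND true = true
[root] NOT true = false
Overall: false → rejected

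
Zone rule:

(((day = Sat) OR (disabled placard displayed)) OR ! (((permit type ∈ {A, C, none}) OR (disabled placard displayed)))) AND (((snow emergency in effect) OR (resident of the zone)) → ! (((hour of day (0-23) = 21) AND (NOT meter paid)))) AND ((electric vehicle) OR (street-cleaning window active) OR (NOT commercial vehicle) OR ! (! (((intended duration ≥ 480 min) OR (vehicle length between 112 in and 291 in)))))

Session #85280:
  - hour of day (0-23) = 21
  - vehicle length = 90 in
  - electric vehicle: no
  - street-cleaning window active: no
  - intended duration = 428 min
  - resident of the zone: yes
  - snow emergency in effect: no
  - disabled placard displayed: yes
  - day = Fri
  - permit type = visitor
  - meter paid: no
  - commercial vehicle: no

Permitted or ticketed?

Atomic conditions:
  day = Sat: Fri == Sat is false
  disabled placard displayed: yes → true
  permit type ∈ {A, C, none}: visitor is not in the set → false
  snow emergency in effect: no → false
  resident of the zone: yes → true
  hour of day (0-23) = 21: 21 == 21 is true
  NOT meter paid: no → true
  electric vehicle: no → false
  street-cleaning window active: no → false
  NOT commercial vehicle: no → true
  intended duration ≥ 480 min: 428 ≥ 480 is false
  vehicle length between 112 in and 291 in: 90 in [112, 291] is false
Combine:
[1.1] false OR true = true
[1.2.1] false OR true = true
[1.2] NOT true = false
[1] true OR false = true
[2.1] false OR true = true
[2.2.1] true AND true = true
[2.2] NOT true = false
[2] true → false = false
[3.4.1.1] false OR false = false
[3.4.1] NOT false = true
[3.4] NOT true = false
[3] false OR false OR true OR false = true
[root] true AND false AND true = false
Overall: false → ticketed

Ticketed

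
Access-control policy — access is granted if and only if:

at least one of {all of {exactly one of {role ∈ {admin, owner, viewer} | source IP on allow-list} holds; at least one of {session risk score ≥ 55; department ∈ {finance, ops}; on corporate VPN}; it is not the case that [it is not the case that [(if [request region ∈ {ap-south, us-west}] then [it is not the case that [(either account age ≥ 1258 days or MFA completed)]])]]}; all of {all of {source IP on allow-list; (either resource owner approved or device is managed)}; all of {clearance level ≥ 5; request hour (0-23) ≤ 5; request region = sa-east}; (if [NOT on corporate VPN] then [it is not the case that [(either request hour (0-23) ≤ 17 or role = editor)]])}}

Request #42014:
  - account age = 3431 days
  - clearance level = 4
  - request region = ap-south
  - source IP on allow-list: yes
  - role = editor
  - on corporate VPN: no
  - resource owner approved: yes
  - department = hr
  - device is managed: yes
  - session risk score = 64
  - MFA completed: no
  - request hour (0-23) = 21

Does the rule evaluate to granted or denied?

Denied

Atomic conditions:
  role ∈ {admin, owner, viewer}: editor is not in the set → false
  source IP on allow-list: yes → true
  session risk score ≥ 55: 64 ≥ 55 is true
  department ∈ {finance, ops}: hr is not in the set → false
  on corporate VPN: no → false
  request region ∈ {ap-south, us-west}: ap-south is in the set → true
  account age ≥ 1258 days: 3431 ≥ 1258 is true
  MFA completed: no → false
  resource owner approved: yes → true
  device is managed: yes → true
  clearance level ≥ 5: 4 ≥ 5 is false
  request hour (0-23) ≤ 5: 21 ≤ 5 is false
  request region = sa-east: ap-south == sa-east is false
  NOT on corporate VPN: no → true
  request hour (0-23) ≤ 17: 21 ≤ 17 is false
  role = editor: editor == editor is true
Combine:
[1.1] exactly-one(false, true) = true
[1.2] true OR false OR false = true
[1.3.1.1.2.1] true OR false = true
[1.3.1.1.2] NOT true = false
[1.3.1.1] true → false = false
[1.3.1] NOT false = true
[1.3] NOT true = false
[1] true AND true AND false = false
[2.1.2] true OR true = true
[2.1] true AND true = true
[2.2] false AND false AND false = false
[2.3.2.1] false OR true = true
[2.3.2] NOT true = false
[2.3] true → false = false
[2] true AND false AND false = false
[root] false OR false = false
Overall: false → denied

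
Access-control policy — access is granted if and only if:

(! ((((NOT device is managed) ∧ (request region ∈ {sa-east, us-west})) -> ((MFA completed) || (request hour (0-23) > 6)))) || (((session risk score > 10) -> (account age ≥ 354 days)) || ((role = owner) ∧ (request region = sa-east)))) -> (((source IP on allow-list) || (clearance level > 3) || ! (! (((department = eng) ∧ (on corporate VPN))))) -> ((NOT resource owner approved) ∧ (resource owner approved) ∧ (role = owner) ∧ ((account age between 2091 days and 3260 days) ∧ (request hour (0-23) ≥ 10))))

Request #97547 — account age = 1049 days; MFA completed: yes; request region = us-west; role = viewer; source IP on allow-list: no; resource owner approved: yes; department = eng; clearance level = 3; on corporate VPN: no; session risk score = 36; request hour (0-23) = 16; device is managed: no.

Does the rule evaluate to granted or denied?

Atomic conditions:
  NOT device is managed: no → true
  request region ∈ {sa-east, us-west}: us-west is in the set → true
  MFA completed: yes → true
  request hour (0-23) > 6: 16 > 6 is true
  session risk score > 10: 36 > 10 is true
  account age ≥ 354 days: 1049 ≥ 354 is true
  role = owner: viewer == owner is false
  request region = sa-east: us-west == sa-east is false
  source IP on allow-list: no → false
  clearance level > 3: 3 > 3 is false
  department = eng: eng == eng is true
  on corporate VPN: no → false
  NOT resource owner approved: yes → false
  resource owner approved: yes → true
  account age between 2091 days and 3260 days: 1049 in [2091, 3260] is false
  request hour (0-23) ≥ 10: 16 ≥ 10 is true
Combine:
[1.1.1.1] true AND true = true
[1.1.1.2] true OR true = true
[1.1.1] true → true = true
[1.1] NOT true = false
[1.2.1] true → true = true
[1.2.2] false AND false = false
[1.2] true OR false = true
[1] false OR true = true
[2.1.3.1.1] true AND false = false
[2.1.3.1] NOT false = true
[2.1.3] NOT true = false
[2.1] false OR false OR false = false
[2.2.4] false AND true = false
[2.2] false AND true AND false AND false = false
[2] false → false (antecedent false ⇒ implication holds) = true
[root] true → true = true
Overall: true → granted

Granted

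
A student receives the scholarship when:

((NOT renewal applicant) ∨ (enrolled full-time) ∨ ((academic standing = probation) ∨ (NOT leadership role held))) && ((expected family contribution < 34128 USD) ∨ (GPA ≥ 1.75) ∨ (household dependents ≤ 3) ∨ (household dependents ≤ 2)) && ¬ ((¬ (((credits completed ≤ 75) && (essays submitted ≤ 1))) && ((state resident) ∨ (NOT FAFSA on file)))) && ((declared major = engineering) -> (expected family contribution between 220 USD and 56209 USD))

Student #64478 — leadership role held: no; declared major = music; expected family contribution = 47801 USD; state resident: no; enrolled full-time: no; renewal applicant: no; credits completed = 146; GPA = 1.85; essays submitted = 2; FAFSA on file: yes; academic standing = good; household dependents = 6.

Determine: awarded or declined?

Atomic conditions:
  NOT renewal applicant: no → true
  enrolled full-time: no → false
  academic standing = probation: good == probation is false
  NOT leadership role held: no → true
  expected family contribution < 34128 USD: 47801 < 34128 is false
  GPA ≥ 1.75: 1.85 ≥ 1.75 is true
  household dependents ≤ 3: 6 ≤ 3 is false
  household dependents ≤ 2: 6 ≤ 2 is false
  credits completed ≤ 75: 146 ≤ 75 is false
  essays submitted ≤ 1: 2 ≤ 1 is false
  state resident: no → false
  NOT FAFSA on file: yes → false
  declared major = engineering: music == engineering is false
  expected family contribution between 220 USD and 56209 USD: 47801 in [220, 56209] is true
Combine:
[1.3] false OR true = true
[1] true OR false OR true = true
[2] false OR true OR false OR false = true
[3.1.1.1] false AND false = false
[3.1.1] NOT false = true
[3.1.2] false OR false = false
[3.1] true AND false = false
[3] NOT false = true
[4] false → true (antecedent false ⇒ implication holds) = true
[root] true AND true AND true AND true = true
Overall: true → awarded

Awarded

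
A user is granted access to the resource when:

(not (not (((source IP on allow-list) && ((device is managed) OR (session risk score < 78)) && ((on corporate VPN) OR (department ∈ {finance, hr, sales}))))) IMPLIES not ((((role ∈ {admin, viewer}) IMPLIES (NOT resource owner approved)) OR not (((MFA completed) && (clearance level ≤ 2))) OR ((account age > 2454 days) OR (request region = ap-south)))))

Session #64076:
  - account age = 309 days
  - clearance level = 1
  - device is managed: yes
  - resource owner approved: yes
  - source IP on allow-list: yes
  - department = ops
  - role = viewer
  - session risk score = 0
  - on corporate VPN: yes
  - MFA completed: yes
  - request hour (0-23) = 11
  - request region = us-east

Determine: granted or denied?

Granted

Atomic conditions:
  source IP on allow-list: yes → true
  device is managed: yes → true
  session risk score < 78: 0 < 78 is true
  on corporate VPN: yes → true
  department ∈ {finance, hr, sales}: ops is not in the set → false
  role ∈ {admin, viewer}: viewer is in the set → true
  NOT resource owner approved: yes → false
  MFA completed: yes → true
  clearance level ≤ 2: 1 ≤ 2 is true
  account age > 2454 days: 309 > 2454 is false
  request region = ap-south: us-east == ap-south is false
Combine:
[1.1.1.2] true OR true = true
[1.1.1.3] true OR false = true
[1.1.1] true AND true AND true = true
[1.1] NOT true = false
[1] NOT false = true
[2.1.1] true → false = false
[2.1.2.1] true AND true = true
[2.1.2] NOT true = false
[2.1.3] false OR false = false
[2.1] false OR false OR false = false
[2] NOT false = true
[root] true → true = true
Overall: true → granted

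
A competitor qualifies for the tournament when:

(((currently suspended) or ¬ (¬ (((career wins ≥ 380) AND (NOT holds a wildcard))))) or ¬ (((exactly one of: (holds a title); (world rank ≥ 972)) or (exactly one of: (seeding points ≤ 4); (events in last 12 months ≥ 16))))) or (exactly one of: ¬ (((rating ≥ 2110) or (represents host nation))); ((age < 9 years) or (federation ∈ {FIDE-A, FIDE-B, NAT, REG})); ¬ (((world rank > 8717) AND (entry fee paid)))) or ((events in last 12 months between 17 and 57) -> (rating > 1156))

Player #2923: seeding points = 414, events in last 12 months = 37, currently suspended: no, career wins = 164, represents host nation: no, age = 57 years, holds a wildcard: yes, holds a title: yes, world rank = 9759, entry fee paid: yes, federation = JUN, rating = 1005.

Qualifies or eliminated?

Qualifies

Atomic conditions:
  currently suspended: no → false
  career wins ≥ 380: 164 ≥ 380 is false
  NOT holds a wildcard: yes → false
  holds a title: yes → true
  world rank ≥ 972: 9759 ≥ 972 is true
  seeding points ≤ 4: 414 ≤ 4 is false
  events in last 12 months ≥ 16: 37 ≥ 16 is true
  rating ≥ 2110: 1005 ≥ 2110 is false
  represents host nation: no → false
  age < 9 years: 57 < 9 is false
  federation ∈ {FIDE-A, FIDE-B, NAT, REG}: JUN is not in the set → false
  world rank > 8717: 9759 > 8717 is true
  entry fee paid: yes → true
  events in last 12 months between 17 and 57: 37 in [17, 57] is true
  rating > 1156: 1005 > 1156 is false
Combine:
[1.1.2.1.1] false AND false = false
[1.1.2.1] NOT false = true
[1.1.2] NOT true = false
[1.1] false OR false = false
[1.2.1.1] exactly-one(true, true) = false
[1.2.1.2] exactly-one(false, true) = true
[1.2.1] false OR true = true
[1.2] NOT true = false
[1] false OR false = false
[2.1.1] false OR false = false
[2.1] NOT false = true
[2.2] false OR false = false
[2.3.1] true AND true = true
[2.3] NOT true = false
[2] exactly-one(true, false, false) = true
[3] true → false = false
[root] false OR true OR false = true
Overall: true → qualifies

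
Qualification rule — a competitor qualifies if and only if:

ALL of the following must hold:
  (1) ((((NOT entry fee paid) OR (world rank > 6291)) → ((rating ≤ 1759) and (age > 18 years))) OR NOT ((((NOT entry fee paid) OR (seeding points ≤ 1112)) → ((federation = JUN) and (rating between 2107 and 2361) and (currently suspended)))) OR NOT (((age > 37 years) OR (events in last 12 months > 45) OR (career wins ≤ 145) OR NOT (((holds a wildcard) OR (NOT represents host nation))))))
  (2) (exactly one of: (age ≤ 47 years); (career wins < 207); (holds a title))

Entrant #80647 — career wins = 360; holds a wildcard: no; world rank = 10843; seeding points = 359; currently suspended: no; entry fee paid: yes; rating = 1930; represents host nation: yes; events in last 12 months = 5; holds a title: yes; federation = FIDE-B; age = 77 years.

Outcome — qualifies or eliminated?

Qualifies

Atomic conditions:
  NOT entry fee paid: yes → false
  world rank > 6291: 10843 > 6291 is true
  rating ≤ 1759: 1930 ≤ 1759 is false
  age > 18 years: 77 > 18 is true
  seeding points ≤ 1112: 359 ≤ 1112 is true
  federation = JUN: FIDE-B == JUN is false
  rating between 2107 and 2361: 1930 in [2107, 2361] is false
  currently suspended: no → false
  age > 37 years: 77 > 37 is true
  events in last 12 months > 45: 5 > 45 is false
  career wins ≤ 145: 360 ≤ 145 is false
  holds a wildcard: no → false
  NOT represents host nation: yes → false
  age ≤ 47 years: 77 ≤ 47 is false
  career wins < 207: 360 < 207 is false
  holds a title: yes → true
Combine:
[1.1.1] false OR true = true
[1.1.2] false AND true = false
[1.1] true → false = false
[1.2.1.1] false OR true = true
[1.2.1.2] false AND false AND false = false
[1.2.1] true → false = false
[1.2] NOT false = true
[1.3.1.4.1] false OR false = false
[1.3.1.4] NOT false = true
[1.3.1] true OR false OR false OR true = true
[1.3] NOT true = false
[1] false OR true OR false = true
[2] exactly-one(false, false, true) = true
[root] true AND true = true
Overall: true → qualifies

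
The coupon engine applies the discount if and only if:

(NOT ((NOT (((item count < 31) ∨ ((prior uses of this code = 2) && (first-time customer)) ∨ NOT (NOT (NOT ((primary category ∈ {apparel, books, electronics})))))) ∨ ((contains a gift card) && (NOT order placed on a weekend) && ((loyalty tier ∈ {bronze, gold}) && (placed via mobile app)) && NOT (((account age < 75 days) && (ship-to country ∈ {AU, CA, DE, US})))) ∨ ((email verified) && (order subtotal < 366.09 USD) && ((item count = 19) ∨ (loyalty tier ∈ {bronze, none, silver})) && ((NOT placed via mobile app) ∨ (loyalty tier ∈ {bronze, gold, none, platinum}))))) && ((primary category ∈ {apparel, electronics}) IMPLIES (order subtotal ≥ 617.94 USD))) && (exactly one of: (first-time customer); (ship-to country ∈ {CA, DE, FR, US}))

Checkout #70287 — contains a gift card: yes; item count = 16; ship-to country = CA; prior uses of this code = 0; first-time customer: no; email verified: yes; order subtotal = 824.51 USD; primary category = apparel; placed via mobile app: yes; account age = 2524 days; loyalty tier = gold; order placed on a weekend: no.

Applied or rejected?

Rejected

Atomic conditions:
  item count < 31: 16 < 31 is true
  prior uses of this code = 2: 0 == 2 is false
  first-time customer: no → false
  primary category ∈ {apparel, books, electronics}: apparel is in the set → true
  contains a gift card: yes → true
  NOT order placed on a weekend: no → true
  loyalty tier ∈ {bronze, gold}: gold is in the set → true
  placed via mobile app: yes → true
  account age < 75 days: 2524 < 75 is false
  ship-to country ∈ {AU, CA, DE, US}: CA is in the set → true
  email verified: yes → true
  order subtotal < 366.09 USD: 824.51 < 366.09 is false
  item count = 19: 16 == 19 is false
  loyalty tier ∈ {bronze, none, silver}: gold is not in the set → false
  NOT placed via mobile app: yes → false
  loyalty tier ∈ {bronze, gold, none, platinum}: gold is in the set → true
  primary category ∈ {apparel, electronics}: apparel is in the set → true
  order subtotal ≥ 617.94 USD: 824.51 ≥ 617.94 is true
  ship-to country ∈ {CA, DE, FR, US}: CA is in the set → true
Combine:
[1.1.1.1.1.2] false AND false = false
[1.1.1.1.1.3.1.1] NOT true = false
[1.1.1.1.1.3.1] NOT false = true
[1.1.1.1.1.3] NOT true = false
[1.1.1.1.1] true OR false OR false = true
[1.1.1.1] NOT true = false
[1.1.1.2.3] true AND true = true
[1.1.1.2.4.1] false AND true = false
[1.1.1.2.4] NOT false = true
[1.1.1.2] true AND true AND true AND true = true
[1.1.1.3.3] false OR false = false
[1.1.1.3.4] false OR true = true
[1.1.1.3] true AND false AND false AND true = false
[1.1.1] false OR true OR false = true
[1.1] NOT true = false
[1.2] true → true = true
[1] false AND true = false
[2] exactly-one(false, true) = true
[root] false AND true = false
Overall: false → rejected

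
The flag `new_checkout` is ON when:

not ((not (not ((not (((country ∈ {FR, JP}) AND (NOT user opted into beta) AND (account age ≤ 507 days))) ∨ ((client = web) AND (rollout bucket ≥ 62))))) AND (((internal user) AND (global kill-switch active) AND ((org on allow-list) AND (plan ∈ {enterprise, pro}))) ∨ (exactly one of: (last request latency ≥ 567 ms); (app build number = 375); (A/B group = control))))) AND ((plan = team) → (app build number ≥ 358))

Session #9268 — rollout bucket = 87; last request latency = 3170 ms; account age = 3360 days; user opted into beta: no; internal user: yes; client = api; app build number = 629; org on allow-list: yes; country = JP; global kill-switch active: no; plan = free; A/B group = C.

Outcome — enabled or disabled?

Disabled

Atomic conditions:
  country ∈ {FR, JP}: JP is in the set → true
  NOT user opted into beta: no → true
  account age ≤ 507 days: 3360 ≤ 507 is false
  client = web: api == web is false
  rollout bucket ≥ 62: 87 ≥ 62 is true
  internal user: yes → true
  global kill-switch active: no → false
  org on allow-list: yes → true
  plan ∈ {enterprise, pro}: free is not in the set → false
  last request latency ≥ 567 ms: 3170 ≥ 567 is true
  app build number = 375: 629 == 375 is false
  A/B group = control: C == control is false
  plan = team: free == team is false
  app build number ≥ 358: 629 ≥ 358 is true
Combine:
[1.1.1.1.1.1.1] true AND true AND false = false
[1.1.1.1.1.1] NOT false = true
[1.1.1.1.1.2] false AND true = false
[1.1.1.1.1] true OR false = true
[1.1.1.1] NOT true = false
[1.1.1] NOT false = true
[1.1.2.1.3] true AND false = false
[1.1.2.1] true AND false AND false = false
[1.1.2.2] exactly-one(true, false, false) = true
[1.1.2] false OR true = true
[1.1] true AND true = true
[1] NOT true = false
[2] false → true (antecedent false ⇒ implication holds) = true
[root] false AND true = false
Overall: false → disabled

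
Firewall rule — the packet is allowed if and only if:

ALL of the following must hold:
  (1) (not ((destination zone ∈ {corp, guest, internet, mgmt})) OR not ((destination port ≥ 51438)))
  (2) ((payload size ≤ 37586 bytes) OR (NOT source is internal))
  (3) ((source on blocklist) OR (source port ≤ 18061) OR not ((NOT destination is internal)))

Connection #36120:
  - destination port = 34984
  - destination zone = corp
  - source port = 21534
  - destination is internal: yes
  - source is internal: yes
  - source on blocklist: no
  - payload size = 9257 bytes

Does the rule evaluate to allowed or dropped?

Allowed

Atomic conditions:
  destination zone ∈ {corp, guest, internet, mgmt}: corp is in the set → true
  destination port ≥ 51438: 34984 ≥ 51438 is false
  payload size ≤ 37586 bytes: 9257 ≤ 37586 is true
  NOT source is internal: yes → false
  source on blocklist: no → false
  source port ≤ 18061: 21534 ≤ 18061 is false
  NOT destination is internal: yes → false
Combine:
[1.1] NOT true = false
[1.2] NOT false = true
[1] false OR true = true
[2] true OR false = true
[3.3] NOT false = true
[3] false OR false OR true = true
[root] true AND true AND true = true
Overall: true → allowed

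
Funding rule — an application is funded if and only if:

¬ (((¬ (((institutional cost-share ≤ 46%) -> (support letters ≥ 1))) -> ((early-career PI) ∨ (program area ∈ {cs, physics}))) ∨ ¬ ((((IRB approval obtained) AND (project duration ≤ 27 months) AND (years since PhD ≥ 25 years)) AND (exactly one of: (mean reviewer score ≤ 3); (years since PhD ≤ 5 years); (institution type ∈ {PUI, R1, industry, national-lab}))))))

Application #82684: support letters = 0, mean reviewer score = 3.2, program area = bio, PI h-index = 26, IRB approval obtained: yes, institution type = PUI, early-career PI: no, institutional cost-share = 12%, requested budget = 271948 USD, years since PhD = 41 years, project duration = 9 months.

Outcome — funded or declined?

Funded

Atomic conditions:
  institutional cost-share ≤ 46%: 12 ≤ 46 is true
  support letters ≥ 1: 0 ≥ 1 is false
  early-career PI: no → false
  program area ∈ {cs, physics}: bio is not in the set → false
  IRB approval obtained: yes → true
  project duration ≤ 27 months: 9 ≤ 27 is true
  years since PhD ≥ 25 years: 41 ≥ 25 is true
  mean reviewer score ≤ 3: 3.2 ≤ 3 is false
  years since PhD ≤ 5 years: 41 ≤ 5 is false
  institution type ∈ {PUI, R1, industry, national-lab}: PUI is in the set → true
Combine:
[1.1.1.1] true → false = false
[1.1.1] NOT false = true
[1.1.2] false OR false = false
[1.1] true → false = false
[1.2.1.1] true AND true AND true = true
[1.2.1.2] exactly-one(false, false, true) = true
[1.2.1] true AND true = true
[1.2] NOT true = false
[1] false OR false = false
[root] NOT false = true
Overall: true → funded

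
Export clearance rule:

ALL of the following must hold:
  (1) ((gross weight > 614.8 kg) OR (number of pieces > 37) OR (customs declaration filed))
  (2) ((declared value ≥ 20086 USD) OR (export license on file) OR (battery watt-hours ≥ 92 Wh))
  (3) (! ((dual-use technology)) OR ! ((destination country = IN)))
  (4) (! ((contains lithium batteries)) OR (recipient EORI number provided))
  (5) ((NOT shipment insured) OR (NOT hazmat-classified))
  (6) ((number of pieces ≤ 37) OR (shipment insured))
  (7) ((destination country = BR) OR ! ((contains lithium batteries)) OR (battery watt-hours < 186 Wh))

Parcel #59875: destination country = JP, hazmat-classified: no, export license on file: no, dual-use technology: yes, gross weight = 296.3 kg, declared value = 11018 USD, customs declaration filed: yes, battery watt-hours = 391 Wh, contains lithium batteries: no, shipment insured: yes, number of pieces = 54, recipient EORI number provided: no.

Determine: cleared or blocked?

Cleared

Atomic conditions:
  gross weight > 614.8 kg: 296.3 > 614.8 is false
  number of pieces > 37: 54 > 37 is true
  customs declaration filed: yes → true
  declared value ≥ 20086 USD: 11018 ≥ 20086 is false
  export license on file: no → false
  battery watt-hours ≥ 92 Wh: 391 ≥ 92 is true
  dual-use technology: yes → true
  destination country = IN: JP == IN is false
  contains lithium batteries: no → false
  recipient EORI number provided: no → false
  NOT shipment insured: yes → false
  NOT hazmat-classified: no → true
  number of pieces ≤ 37: 54 ≤ 37 is false
  shipment insured: yes → true
  destination country = BR: JP == BR is false
  battery watt-hours < 186 Wh: 391 < 186 is false
Combine:
[1] false OR true OR true = true
[2] false OR false OR true = true
[3.1] NOT true = false
[3.2] NOT false = true
[3] false OR true = true
[4.1] NOT false = true
[4] true OR false = true
[5] false OR true = true
[6] false OR true = true
[7.2] NOT false = true
[7] false OR true OR false = true
[root] true AND true AND true AND true AND true AND true AND true = true
Overall: true → cleared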